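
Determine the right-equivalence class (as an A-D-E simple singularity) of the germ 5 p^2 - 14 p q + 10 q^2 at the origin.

A1

The Hessian of f at 0 is [[10, -14], [-14, 20]] with rank 2, so corank 0. A Groebner basis of the Jacobian ideal J(f) in C{p,q} is {p, q}; counting standard monomials gives mu = 1. Corank 0: nondegenerate Morse point, so A_1.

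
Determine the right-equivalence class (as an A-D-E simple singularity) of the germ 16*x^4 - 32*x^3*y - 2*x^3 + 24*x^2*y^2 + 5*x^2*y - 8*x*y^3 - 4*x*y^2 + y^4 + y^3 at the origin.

The Hessian of f at 0 has rank 0. Corank 2; j^3 = -(x - y)^2*(2*x - y) has shape L^2 M (L != M), so D-series; mu = 5 gives D_5.

D_{5}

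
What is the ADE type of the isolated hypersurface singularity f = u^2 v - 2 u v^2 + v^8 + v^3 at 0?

D_{9}

The Hessian of f at 0 has rank 0. Corank 2; j^3 = v*(u - v)^2 has shape L^2 M (L != M), so D-series; mu = 9 gives D_9.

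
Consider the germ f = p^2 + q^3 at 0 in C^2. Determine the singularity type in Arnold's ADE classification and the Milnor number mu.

The Hessian of f at 0 is [[2, 0], [0, 0]] with rank 1, so corank 1. A Groebner basis of the Jacobian ideal J(f) in C{p,q} is {q^2, p}; counting standard monomials gives mu = 2. Corank 1: A-series; mu = 2 gives A_2.

Type A2, Milnor number mu = 2.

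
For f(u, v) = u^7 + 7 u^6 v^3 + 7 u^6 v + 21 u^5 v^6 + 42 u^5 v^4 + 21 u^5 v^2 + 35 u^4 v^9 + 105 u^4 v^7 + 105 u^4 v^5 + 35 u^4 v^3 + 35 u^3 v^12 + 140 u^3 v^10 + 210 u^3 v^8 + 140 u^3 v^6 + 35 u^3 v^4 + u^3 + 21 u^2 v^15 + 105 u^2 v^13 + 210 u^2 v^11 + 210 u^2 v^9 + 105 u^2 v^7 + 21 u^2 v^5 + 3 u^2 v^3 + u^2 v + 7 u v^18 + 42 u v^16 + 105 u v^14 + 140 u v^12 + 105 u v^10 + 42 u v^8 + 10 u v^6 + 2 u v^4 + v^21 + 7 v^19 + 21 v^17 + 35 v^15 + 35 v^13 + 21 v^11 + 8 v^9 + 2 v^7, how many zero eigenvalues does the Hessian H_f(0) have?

Hessian at 0 has rank 0.

2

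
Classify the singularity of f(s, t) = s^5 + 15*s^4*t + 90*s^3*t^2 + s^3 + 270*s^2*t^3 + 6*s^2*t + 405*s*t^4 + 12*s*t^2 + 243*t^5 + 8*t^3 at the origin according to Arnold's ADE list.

E_{8}

The Hessian of f at 0 has rank 0. Corank 2; j^3 = (s + 2*t)^3 is a perfect cube, so E-series; the 5-jet and mu = 8 give E_8.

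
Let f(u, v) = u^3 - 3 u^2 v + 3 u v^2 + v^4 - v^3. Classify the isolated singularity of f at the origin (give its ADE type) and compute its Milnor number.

Type E_{6}, Milnor number mu = 6.

The Hessian of f at 0 has rank 0. Corank 2; j^3 = (u - v)^3 is a perfect cube, so E-series; the 4-jet and mu = 6 give E_6.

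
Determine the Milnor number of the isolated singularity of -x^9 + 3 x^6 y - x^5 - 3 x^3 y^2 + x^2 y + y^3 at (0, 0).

4

The Hessian of f at 0 has rank 0. Corank 2; j^3 = y*(x^2 + y^2) splits into three distinct lines over C (the quadratic factor has nonzero discriminant), so D_4.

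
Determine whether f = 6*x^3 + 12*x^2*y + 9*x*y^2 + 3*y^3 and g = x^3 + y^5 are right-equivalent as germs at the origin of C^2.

No.

The Hessian of f at 0 has rank 0. Corank 2; j^3 = 3*(x + y)*(2*x^2 + 2*x*y + y^2) splits into three distinct lines over C (the quadratic factor has nonzero discriminant), so D_4. The Hessian of g at 0 has rank 0. Corank 2; j^3 = x^3 is a perfect cube, so E-series; the 5-jet and mu = 8 give E_8. f is D_4 but g is E_8, hence not right-equivalent.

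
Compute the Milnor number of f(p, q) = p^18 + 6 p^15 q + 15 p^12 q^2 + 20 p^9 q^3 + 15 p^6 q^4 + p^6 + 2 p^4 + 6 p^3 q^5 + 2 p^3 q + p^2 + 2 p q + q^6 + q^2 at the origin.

5

The Hessian of f at 0 has rank 1. Corank 1: A-series; mu = 5 gives A_5.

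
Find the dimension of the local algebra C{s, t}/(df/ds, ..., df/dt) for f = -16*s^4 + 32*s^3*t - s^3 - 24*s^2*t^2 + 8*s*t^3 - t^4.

6

The Hessian of f at 0 has rank 0. Corank 2; j^3 = -s^3 is a perfect cube, so E-series; the 4-jet and mu = 6 give E_6.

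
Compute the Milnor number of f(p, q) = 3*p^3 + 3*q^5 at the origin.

The Hessian of f at 0 has rank 0. Corank 2; j^3 = 3*p^3 is a perfect cube, so E-series; the 5-jet and mu = 8 give E_8.

8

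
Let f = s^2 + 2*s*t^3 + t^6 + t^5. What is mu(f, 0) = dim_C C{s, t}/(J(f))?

The Hessian of f at 0 is [[2, 0], [0, 0]] with rank 1, so corank 1. A Groebner basis of the Jacobian ideal J(f) in C{s,t} is {s + t^3, s^2, s*t}; counting standard monomials gives mu = 4. Corank 1: A-series; mu = 4 gives A_4.

4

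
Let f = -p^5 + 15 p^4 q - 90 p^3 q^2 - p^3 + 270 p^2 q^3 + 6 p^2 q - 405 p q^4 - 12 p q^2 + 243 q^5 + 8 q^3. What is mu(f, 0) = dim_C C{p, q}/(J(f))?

The Hessian of f at 0 has rank 0. Corank 2; j^3 = -(p - 2*q)^3 is a perfect cube, so E-series; the 5-jet and mu = 8 give E_8.

8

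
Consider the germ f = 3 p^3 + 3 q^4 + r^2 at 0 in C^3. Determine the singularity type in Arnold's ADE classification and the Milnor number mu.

The Hessian of f at 0 has rank 1. Corank 2; j^3 = 3*p^3 is a perfect cube, so E-series; the 4-jet and mu = 6 give E_6.

Type E_{6}, Milnor number mu = 6.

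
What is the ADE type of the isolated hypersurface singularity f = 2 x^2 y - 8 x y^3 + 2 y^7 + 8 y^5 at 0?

D_8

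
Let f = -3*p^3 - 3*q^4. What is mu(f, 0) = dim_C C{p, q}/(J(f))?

6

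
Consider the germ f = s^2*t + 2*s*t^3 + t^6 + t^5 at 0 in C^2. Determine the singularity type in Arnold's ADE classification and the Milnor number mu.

Type D_{7}, Milnor number mu = 7.

The Hessian of f at 0 is [[0, 0], [0, 0]] with rank 0, so corank 2. A Groebner basis of the Jacobian ideal J(f) in C{s,t} is {s^3, s^2*t + s^2/6 + s*t^2/6, s*t + t^3}; counting standard monomials gives mu = 7. Corank 2; j^3 = s^2*t has shape L^2 M (L != M), so D-series; mu = 7 gives D_7.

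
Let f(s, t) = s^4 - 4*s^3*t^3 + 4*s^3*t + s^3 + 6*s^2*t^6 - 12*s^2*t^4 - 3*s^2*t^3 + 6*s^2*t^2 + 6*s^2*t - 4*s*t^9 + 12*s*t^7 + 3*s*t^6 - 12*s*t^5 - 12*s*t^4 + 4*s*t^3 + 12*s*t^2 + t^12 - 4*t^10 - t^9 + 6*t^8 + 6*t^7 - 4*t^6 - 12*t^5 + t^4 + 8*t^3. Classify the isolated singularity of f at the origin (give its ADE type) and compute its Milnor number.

Type E6, Milnor number mu = 6.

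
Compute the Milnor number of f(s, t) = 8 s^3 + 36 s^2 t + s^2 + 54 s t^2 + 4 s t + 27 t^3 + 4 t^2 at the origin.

2

The Hessian of f at 0 is [[2, 4], [4, 8]] with rank 1, so corank 1. A Groebner basis of the Jacobian ideal J(f) in C{s,t} is {t^2, s + 2*t}; counting standard monomials gives mu = 2. Corank 1: A-series; mu = 2 gives A_2.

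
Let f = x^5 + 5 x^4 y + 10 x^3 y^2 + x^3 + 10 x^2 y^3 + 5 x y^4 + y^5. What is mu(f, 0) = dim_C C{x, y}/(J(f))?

8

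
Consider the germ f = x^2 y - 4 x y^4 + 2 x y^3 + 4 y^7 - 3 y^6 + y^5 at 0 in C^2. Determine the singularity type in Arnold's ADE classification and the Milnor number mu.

Type D_{7}, Milnor number mu = 7.

The Hessian of f at 0 is [[0, 0], [0, 0]] with rank 0, so corank 2. A Groebner basis of the Jacobian ideal J(f) in C{x,y} is {-x*y/2 + y^4 - y^3/2, x^3, x^2*y + x^2/10 - x*y/20 - y^3/20, x^2/5 + x*y^2 + 2*x*y/5 + 2*y^3/5}; counting standard monomials gives mu = 7. Corank 2; j^3 = x^2*y has shape L^2 M (L != M), so D-series; mu = 7 gives D_7.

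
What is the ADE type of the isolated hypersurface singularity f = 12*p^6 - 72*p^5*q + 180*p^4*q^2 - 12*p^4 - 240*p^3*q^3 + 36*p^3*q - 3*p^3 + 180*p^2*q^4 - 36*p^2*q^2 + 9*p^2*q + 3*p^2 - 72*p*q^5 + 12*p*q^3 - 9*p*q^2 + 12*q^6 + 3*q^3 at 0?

A_{2}

The Hessian of f at 0 is [[6, 0], [0, 0]] with rank 1, so corank 1. A Groebner basis of the Jacobian ideal J(f) in C{p,q} is {q^2, p}; counting standard monomials gives mu = 2. Corank 1: A-series; mu = 2 gives A_2.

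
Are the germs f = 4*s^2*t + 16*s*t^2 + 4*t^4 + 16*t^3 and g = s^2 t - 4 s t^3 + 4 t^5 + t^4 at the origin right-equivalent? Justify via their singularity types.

Yes.

The Hessian of f at 0 has rank 0. Corank 2; j^3 = 4*t*(s + 2*t)^2 has shape L^2 M (L != M), so D-series; mu = 5 gives D_5. The Hessian of g at 0 has rank 0. Corank 2; j^3 = s^2*t has shape L^2 M (L != M), so D-series; mu = 5 gives D_5. Both have type D_5, hence right-equivalent.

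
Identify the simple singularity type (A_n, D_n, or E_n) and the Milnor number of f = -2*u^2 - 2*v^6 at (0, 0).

Type A_{5}, Milnor number mu = 5.

The Hessian of f at 0 is [[-4, 0], [0, 0]] with rank 1, so corank 1. A Groebner basis of the Jacobian ideal J(f) in C{u,v} is {v^5, u}; counting standard monomials gives mu = 5. Corank 1: A-series; mu = 5 gives A_5.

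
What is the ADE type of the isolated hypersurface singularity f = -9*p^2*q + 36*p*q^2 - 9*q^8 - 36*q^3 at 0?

The Hessian of f at 0 has rank 0. Corank 2; j^3 = -9*q*(p - 2*q)^2 has shape L^2 M (L != M), so D-series; mu = 9 gives D_9.

D_{9}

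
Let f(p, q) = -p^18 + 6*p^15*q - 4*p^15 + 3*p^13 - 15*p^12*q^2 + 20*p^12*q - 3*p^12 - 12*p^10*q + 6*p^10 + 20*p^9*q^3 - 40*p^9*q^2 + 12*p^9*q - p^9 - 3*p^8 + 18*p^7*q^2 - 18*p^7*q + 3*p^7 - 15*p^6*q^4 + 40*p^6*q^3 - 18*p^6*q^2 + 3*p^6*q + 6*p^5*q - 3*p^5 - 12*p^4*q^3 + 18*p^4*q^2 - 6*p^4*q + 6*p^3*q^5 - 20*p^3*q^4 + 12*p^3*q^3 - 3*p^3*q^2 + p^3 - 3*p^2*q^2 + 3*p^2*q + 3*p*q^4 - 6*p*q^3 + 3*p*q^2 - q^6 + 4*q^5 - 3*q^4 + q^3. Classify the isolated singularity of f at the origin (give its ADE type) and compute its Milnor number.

Type E_8, Milnor number mu = 8.

The Hessian of f at 0 is [[0, 0], [0, 0]] with rank 0, so corank 2. A Groebner basis of the Jacobian ideal J(f) in C{p,q} is {p^2/2 + p*q^3 - p*q^2 + p*q - q^3 + q^2/2, q^4, p^3 - 3*p^2 + 3*p*q^2 - 6*p*q + 4*q^3 - 3*q^2, p^2*q + p^2 + 2*p*q - q^3 + q^2}; counting standard monomials gives mu = 8. Corank 2; j^3 = (p + q)^3 is a perfect cube, so E-series; the 5-jet and mu = 8 give E_8.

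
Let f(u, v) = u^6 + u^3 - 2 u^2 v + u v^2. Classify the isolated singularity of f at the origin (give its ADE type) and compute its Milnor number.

Type D_7, Milnor number mu = 7.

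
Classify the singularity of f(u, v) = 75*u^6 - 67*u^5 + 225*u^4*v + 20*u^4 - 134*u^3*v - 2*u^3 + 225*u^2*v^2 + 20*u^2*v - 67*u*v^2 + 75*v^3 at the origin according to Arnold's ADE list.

The Hessian of f at 0 has rank 0. Corank 2; j^3 = -(u - 3*v)*(2*u^2 - 14*u*v + 25*v^2) splits into three distinct lines over C (the quadratic factor has nonzero discriminant), so D_4.

D_{4}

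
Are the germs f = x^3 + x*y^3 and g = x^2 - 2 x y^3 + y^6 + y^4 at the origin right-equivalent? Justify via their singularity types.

The Hessian of f at 0 is [[0, 0], [0, 0]] with rank 0, so corank 2. A Groebner basis of the Jacobian ideal J(f) in C{x,y} is {x^3, x*y^2, 3*x^2 + y^3}; counting standard monomials gives mu = 7. Corank 2; j^3 = x^3 is a perfect cube, so E-series; the 4-jet and mu = 7 give E_7. The Hessian of g at 0 is [[2, 0], [0, 0]] with rank 1, so corank 1. A Groebner basis of the Jacobian ideal J(g) in C{x,y} is {y^3, x}; counting standard monomials gives mu = 3. Corank 1: A-series; mu = 3 gives A_3. f is E_7 but g is A_3, hence not right-equivalent.

No.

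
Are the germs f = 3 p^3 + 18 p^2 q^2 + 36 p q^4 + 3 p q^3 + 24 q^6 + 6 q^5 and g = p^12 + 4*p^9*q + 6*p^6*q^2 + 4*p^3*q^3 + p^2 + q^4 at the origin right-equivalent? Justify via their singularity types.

No.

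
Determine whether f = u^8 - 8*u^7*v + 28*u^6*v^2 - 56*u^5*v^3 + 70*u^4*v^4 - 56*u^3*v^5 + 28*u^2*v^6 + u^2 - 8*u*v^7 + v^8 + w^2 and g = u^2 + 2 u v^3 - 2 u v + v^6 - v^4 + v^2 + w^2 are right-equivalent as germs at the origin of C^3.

No.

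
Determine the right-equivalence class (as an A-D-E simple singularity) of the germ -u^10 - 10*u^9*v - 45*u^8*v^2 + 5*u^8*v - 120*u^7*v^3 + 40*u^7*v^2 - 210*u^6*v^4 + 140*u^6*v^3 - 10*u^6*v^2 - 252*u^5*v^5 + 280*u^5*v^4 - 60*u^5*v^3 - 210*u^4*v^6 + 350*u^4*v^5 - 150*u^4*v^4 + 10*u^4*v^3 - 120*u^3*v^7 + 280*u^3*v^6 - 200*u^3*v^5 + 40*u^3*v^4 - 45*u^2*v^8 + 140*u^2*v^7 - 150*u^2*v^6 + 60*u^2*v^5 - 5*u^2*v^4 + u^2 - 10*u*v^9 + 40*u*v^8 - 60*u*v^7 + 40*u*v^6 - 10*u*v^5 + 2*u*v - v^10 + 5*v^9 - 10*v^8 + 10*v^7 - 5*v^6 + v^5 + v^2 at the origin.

The Hessian of f at 0 is [[2, 2], [2, 2]] with rank 1, so corank 1. A Groebner basis of the Jacobian ideal J(f) in C{u,v} is {v^4, u + v}; counting standard monomials gives mu = 4. Corank 1: A-series; mu = 4 gives A_4.

A_{4}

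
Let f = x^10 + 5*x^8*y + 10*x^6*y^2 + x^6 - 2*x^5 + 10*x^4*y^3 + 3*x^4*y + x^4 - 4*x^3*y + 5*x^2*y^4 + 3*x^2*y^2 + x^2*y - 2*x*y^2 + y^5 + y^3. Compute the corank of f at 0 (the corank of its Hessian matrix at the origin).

2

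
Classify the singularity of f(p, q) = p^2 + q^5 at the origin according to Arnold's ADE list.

The Hessian of f at 0 is [[2, 0], [0, 0]] with rank 1, so corank 1. A Groebner basis of the Jacobian ideal J(f) in C{p,q} is {q^4, p}; counting standard monomials gives mu = 4. Corank 1: A-series; mu = 4 gives A_4.

A_4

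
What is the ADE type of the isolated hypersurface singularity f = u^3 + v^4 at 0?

The Hessian of f at 0 has rank 0. Corank 2; j^3 = u^3 is a perfect cube, so E-series; the 4-jet and mu = 6 give E_6.

E6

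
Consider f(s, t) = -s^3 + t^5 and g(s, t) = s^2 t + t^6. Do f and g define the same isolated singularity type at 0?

No.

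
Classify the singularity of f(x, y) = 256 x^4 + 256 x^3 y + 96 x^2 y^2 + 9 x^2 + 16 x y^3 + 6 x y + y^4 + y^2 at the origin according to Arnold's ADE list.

The Hessian of f at 0 is [[18, 6], [6, 2]] with rank 1, so corank 1. A Groebner basis of the Jacobian ideal J(f) in C{x,y} is {y^3, x + y/3}; counting standard monomials gives mu = 3. Corank 1: A-series; mu = 3 gives A_3.

A_3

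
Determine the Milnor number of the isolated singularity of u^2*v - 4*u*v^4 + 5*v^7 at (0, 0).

8

The Hessian of f at 0 has rank 0. Corank 2; j^3 = u^2*v has shape L^2 M (L != M), so D-series; mu = 8 gives D_8.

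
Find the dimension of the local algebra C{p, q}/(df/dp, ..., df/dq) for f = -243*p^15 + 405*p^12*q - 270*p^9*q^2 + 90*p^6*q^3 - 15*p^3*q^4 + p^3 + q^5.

8

The Hessian of f at 0 is [[0, 0], [0, 0]] with rank 0, so corank 2. A Groebner basis of the Jacobian ideal J(f) in C{p,q} is {q^4, p^2}; counting standard monomials gives mu = 8. Corank 2; j^3 = p^3 is a perfect cube, so E-series; the 5-jet and mu = 8 give E_8.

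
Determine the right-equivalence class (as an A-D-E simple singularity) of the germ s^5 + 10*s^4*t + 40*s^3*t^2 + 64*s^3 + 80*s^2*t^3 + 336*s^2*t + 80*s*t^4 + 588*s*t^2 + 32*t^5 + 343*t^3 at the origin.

E_8

The Hessian of f at 0 is [[0, 0], [0, 0]] with rank 0, so corank 2. A Groebner basis of the Jacobian ideal J(f) in C{s,t} is {t^5, s*t^3 + 29*t^4/16, s^2 + 7*s*t/2 + 49*t^2/16}; counting standard monomials gives mu = 8. Corank 2; j^3 = (4*s + 7*t)^3 is a perfect cube, so E-series; the 5-jet and mu = 8 give E_8.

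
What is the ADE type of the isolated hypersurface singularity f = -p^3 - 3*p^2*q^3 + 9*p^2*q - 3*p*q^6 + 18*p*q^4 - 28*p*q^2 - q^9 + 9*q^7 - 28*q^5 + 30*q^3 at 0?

The Hessian of f at 0 has rank 0. Corank 2; j^3 = -(p - 3*q)*(p^2 - 6*p*q + 10*q^2) splits into three distinct lines over C (the quadratic factor has nonzero discriminant), so D_4.

D_{4}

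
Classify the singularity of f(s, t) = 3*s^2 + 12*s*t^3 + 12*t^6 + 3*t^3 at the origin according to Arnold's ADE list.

A_{2}

The Hessian of f at 0 has rank 1. Corank 1: A-series; mu = 2 gives A_2.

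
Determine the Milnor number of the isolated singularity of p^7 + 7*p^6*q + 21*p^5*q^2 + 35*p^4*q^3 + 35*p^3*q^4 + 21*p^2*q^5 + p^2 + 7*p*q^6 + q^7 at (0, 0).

6

The Hessian of f at 0 has rank 1. Corank 1: A-series; mu = 6 gives A_6.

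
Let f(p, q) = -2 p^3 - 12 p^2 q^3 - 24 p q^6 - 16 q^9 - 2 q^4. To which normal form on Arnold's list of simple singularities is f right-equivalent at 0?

The Hessian of f at 0 is [[0, 0], [0, 0]] with rank 0, so corank 2. A Groebner basis of the Jacobian ideal J(f) in C{p,q} is {q^3, p^2}; counting standard monomials gives mu = 6. Corank 2; j^3 = -2*p^3 is a perfect cube, so E-series; the 4-jet and mu = 6 give E_6.

E_{6}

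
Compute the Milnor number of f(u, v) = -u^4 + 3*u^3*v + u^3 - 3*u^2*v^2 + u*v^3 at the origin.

7

The Hessian of f at 0 has rank 0. Corank 2; j^3 = u^3 is a perfect cube, so E-series; the 4-jet and mu = 7 give E_7.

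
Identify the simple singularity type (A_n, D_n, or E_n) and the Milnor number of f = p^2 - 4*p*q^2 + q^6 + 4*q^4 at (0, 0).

The Hessian of f at 0 has rank 1. Corank 1: A-series; mu = 5 gives A_5.

Type A5, Milnor number mu = 5.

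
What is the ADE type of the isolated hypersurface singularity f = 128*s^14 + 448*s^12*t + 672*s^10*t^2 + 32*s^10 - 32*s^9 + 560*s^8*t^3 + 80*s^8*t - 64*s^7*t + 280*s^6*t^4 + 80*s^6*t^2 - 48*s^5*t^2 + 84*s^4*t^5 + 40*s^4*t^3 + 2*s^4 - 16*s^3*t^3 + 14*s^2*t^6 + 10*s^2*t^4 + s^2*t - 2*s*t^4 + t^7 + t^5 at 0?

D_{6}

The Hessian of f at 0 has rank 0. Corank 2; j^3 = s^2*t has shape L^2 M (L != M), so D-series; mu = 6 gives D_6.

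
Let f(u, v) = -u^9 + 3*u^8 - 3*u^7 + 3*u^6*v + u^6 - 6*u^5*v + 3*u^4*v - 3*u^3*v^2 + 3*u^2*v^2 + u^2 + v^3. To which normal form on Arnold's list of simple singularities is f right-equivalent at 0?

A_{2}

The Hessian of f at 0 has rank 1. Corank 1: A-series; mu = 2 gives A_2.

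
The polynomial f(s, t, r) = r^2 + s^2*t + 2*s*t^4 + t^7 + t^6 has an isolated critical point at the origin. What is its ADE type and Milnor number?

Type D_{7}, Milnor number mu = 7.

The Hessian of f at 0 has rank 1. Corank 2; j^3 = s^2*t has shape L^2 M (L != M), so D-series; mu = 7 gives D_7.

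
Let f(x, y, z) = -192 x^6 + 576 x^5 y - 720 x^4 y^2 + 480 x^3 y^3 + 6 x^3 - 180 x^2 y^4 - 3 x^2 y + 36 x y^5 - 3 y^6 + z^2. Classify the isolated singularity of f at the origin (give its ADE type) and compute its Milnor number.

Type D7, Milnor number mu = 7.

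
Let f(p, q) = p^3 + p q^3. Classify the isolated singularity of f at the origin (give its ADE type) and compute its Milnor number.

Type E_7, Milnor number mu = 7.

The Hessian of f at 0 is [[0, 0], [0, 0]] with rank 0, so corank 2. A Groebner basis of the Jacobian ideal J(f) in C{p,q} is {p^3, p*q^2, 3*p^2 + q^3}; counting standard monomials gives mu = 7. Corank 2; j^3 = p^3 is a perfect cube, so E-series; the 4-jet and mu = 7 give E_7.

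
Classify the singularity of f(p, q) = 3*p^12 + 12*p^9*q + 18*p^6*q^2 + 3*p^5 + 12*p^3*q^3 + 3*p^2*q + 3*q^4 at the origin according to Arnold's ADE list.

D_5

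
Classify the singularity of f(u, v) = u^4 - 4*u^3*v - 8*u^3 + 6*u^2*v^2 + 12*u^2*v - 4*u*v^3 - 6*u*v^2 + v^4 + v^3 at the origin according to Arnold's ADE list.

The Hessian of f at 0 has rank 0. Corank 2; j^3 = -(2*u - v)^3 is a perfect cube, so E-series; the 4-jet and mu = 6 give E_6.

E_{6}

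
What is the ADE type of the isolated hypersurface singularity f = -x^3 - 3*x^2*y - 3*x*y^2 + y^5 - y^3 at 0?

E8

The Hessian of f at 0 is [[0, 0], [0, 0]] with rank 0, so corank 2. A Groebner basis of the Jacobian ideal J(f) in C{x,y} is {y^4, x^2 + 2*x*y + y^2}; counting standard monomials gives mu = 8. Corank 2; j^3 = -(x + y)^3 is a perfect cube, so E-series; the 5-jet and mu = 8 give E_8.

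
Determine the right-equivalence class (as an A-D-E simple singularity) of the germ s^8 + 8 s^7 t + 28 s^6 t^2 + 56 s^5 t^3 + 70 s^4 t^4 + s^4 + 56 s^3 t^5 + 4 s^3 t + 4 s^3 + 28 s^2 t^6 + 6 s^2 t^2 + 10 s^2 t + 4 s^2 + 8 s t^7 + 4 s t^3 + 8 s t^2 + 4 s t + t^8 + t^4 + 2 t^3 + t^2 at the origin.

A_7

The Hessian of f at 0 is [[8, 4], [4, 2]] with rank 1, so corank 1. A Groebner basis of the Jacobian ideal J(f) in C{s,t} is {s*t^3 - 88*s*t^2 - 368*s*t - 320*s - 70*t^3 - 224*t^2 - 160*t, 112*s*t^2 + 448*s*t + 384*s + t^4 + 88*t^3 + 272*t^2 + 192*t, s^2 + 2*s*t + 2*s + t^2 + t}; counting standard monomials gives mu = 7. Corank 1: A-series; mu = 7 gives A_7.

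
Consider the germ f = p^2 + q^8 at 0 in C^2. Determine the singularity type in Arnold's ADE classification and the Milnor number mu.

The Hessian of f at 0 has rank 1. Corank 1: A-series; mu = 7 gives A_7.

Type A7, Milnor number mu = 7.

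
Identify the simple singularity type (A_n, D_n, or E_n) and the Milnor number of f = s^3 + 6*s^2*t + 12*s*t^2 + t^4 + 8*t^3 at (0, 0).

The Hessian of f at 0 has rank 0. Corank 2; j^3 = (s + 2*t)^3 is a perfect cube, so E-series; the 4-jet and mu = 6 give E_6.

Type E_6, Milnor number mu = 6.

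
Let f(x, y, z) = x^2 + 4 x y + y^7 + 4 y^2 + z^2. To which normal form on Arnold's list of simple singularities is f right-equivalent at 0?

A_{6}

The Hessian of f at 0 has rank 2. Corank 1: A-series; mu = 6 gives A_6.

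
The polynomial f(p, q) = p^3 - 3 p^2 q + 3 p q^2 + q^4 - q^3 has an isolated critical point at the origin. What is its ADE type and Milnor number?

Type E_{6}, Milnor number mu = 6.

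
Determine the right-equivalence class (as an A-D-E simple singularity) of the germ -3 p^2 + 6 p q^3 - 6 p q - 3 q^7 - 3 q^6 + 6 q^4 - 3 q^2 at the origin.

The Hessian of f at 0 has rank 1. Corank 1: A-series; mu = 6 gives A_6.

A_{6}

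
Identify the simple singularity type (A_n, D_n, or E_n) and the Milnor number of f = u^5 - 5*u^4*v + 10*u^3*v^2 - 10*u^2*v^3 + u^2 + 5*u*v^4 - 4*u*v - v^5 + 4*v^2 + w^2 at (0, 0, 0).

Type A4, Milnor number mu = 4.

The Hessian of f at 0 is [[2, -4, 0], [-4, 8, 0], [0, 0, 2]] with rank 2, so corank 1. A Groebner basis of the Jacobian ideal J(f) in C{u,v,w} is {v^4, u - 2*v, w}; counting standard monomials gives mu = 4. Corank 1: A-series; mu = 4 gives A_4.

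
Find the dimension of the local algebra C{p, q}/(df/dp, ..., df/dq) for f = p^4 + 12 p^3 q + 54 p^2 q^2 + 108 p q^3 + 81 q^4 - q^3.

6

The Hessian of f at 0 has rank 0. Corank 2; j^3 = -q^3 is a perfect cube, so E-series; the 4-jet and mu = 6 give E_6.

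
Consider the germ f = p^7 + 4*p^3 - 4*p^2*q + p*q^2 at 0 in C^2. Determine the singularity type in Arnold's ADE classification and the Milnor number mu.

The Hessian of f at 0 has rank 0. Corank 2; j^3 = p*(2*p - q)^2 has shape L^2 M (L != M), so D-series; mu = 8 gives D_8.

Type D_8, Milnor number mu = 8.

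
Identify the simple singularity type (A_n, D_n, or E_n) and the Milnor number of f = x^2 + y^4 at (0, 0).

Type A3, Milnor number mu = 3.

The Hessian of f at 0 is [[2, 0], [0, 0]] with rank 1, so corank 1. A Groebner basis of the Jacobian ideal J(f) in C{x,y} is {y^3, x}; counting standard monomials gives mu = 3. Corank 1: A-series; mu = 3 gives A_3.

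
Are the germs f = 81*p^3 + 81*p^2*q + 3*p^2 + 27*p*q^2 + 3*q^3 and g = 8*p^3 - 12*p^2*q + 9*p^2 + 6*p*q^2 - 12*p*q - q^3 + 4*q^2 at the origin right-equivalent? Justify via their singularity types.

The Hessian of f at 0 has rank 1. Corank 1: A-series; mu = 2 gives A_2. The Hessian of g at 0 has rank 1. Corank 1: A-series; mu = 2 gives A_2. Both have type A_2, hence right-equivalent.

Yes.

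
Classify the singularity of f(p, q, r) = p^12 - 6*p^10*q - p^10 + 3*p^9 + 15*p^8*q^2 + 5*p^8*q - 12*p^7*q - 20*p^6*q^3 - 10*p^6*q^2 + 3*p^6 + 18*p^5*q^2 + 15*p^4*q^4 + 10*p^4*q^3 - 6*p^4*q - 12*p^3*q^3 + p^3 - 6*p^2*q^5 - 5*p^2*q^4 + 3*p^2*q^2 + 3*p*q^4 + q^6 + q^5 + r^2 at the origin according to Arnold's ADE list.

The Hessian of f at 0 has rank 1. Corank 2; j^3 = p^3 is a perfect cube, so E-series; the 5-jet and mu = 8 give E_8.

E8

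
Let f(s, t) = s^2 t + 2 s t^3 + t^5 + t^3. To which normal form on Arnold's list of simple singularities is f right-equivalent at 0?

D4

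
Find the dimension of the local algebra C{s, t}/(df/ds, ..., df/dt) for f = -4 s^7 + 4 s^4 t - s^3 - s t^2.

4

The Hessian of f at 0 is [[0, 0], [0, 0]] with rank 0, so corank 2. A Groebner basis of the Jacobian ideal J(f) in C{s,t} is {t^3, s^2 + t^2/3, s*t}; counting standard monomials gives mu = 4. Corank 2; j^3 = -s*(s^2 + t^2) splits into three distinct lines over C (the quadratic factor has nonzero discriminant), so D_4.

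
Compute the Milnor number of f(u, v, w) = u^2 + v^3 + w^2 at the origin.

2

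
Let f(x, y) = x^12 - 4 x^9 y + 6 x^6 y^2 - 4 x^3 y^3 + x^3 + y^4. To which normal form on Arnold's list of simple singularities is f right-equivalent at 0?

E_6

The Hessian of f at 0 has rank 0. Corank 2; j^3 = x^3 is a perfect cube, so E-series; the 4-jet and mu = 6 give E_6.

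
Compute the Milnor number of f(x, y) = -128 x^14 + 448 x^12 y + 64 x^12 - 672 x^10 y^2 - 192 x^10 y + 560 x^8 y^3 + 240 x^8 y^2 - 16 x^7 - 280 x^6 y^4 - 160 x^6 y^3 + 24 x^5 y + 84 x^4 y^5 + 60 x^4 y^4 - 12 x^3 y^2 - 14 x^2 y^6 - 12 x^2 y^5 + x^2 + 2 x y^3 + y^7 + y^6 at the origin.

6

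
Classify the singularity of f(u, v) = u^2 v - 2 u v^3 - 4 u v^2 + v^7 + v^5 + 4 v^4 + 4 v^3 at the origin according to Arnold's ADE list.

The Hessian of f at 0 is [[0, 0], [0, 0]] with rank 0, so corank 2. A Groebner basis of the Jacobian ideal J(f) in C{u,v} is {u^2*v^2 - 4*u^2*v + u^2/7 + 83*u*v^2/7 - 58*u*v/7 + 16*v^2, u^3 - 6*u^2*v + u^2/7 + 83*u*v^2/7 - 58*u*v/7 + 16*v^2, -u*v + v^3 + 2*v^2}; counting standard monomials gives mu = 8. Corank 2; j^3 = v*(u - 2*v)^2 has shape L^2 M (L != M), so D-series; mu = 8 gives D_8.

D8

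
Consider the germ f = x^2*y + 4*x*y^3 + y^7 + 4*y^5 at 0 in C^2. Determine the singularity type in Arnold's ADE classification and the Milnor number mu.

The Hessian of f at 0 has rank 0. Corank 2; j^3 = x^2*y has shape L^2 M (L != M), so D-series; mu = 8 gives D_8.

Type D_8, Milnor number mu = 8.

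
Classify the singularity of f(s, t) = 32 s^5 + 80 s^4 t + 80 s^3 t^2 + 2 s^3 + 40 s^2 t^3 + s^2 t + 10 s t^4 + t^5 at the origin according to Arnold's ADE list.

The Hessian of f at 0 has rank 0. Corank 2; j^3 = s^2*(2*s + t) has shape L^2 M (L != M), so D-series; mu = 6 gives D_6.

D6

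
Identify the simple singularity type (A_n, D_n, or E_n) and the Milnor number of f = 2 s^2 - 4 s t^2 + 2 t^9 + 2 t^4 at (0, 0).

Type A_8, Milnor number mu = 8.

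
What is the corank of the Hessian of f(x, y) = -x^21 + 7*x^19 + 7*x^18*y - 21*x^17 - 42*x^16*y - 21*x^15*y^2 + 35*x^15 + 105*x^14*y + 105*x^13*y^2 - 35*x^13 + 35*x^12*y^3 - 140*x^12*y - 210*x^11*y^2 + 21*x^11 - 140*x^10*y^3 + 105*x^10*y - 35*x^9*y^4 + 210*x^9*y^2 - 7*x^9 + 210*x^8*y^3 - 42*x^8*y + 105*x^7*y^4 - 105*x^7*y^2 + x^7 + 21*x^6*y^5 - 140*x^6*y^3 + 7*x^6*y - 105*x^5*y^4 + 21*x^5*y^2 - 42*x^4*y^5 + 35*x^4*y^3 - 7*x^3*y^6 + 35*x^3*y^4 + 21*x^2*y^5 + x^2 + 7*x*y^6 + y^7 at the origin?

Hessian at 0 has rank 1.

1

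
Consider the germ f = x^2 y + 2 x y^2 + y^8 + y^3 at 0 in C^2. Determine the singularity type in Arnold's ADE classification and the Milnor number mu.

Type D_9, Milnor number mu = 9.

The Hessian of f at 0 has rank 0. Corank 2; j^3 = y*(x + y)^2 has shape L^2 M (L != M), so D-series; mu = 9 gives D_9.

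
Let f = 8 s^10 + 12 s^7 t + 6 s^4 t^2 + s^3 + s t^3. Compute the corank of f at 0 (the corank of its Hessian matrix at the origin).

2

The Hessian at 0 is [[0, 0], [0, 0]] of rank 0; hence corank 2.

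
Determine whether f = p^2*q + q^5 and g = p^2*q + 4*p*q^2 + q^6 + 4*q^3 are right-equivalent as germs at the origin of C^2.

No.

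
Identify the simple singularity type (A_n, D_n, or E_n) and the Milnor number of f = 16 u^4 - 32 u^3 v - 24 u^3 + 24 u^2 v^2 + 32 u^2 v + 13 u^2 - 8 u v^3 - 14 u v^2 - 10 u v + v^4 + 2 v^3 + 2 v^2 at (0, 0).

Type A1, Milnor number mu = 1.

The Hessian of f at 0 is [[26, -10], [-10, 4]] with rank 2, so corank 0. A Groebner basis of the Jacobian ideal J(f) in C{u,v} is {u, v}; counting standard monomials gives mu = 1. Corank 0: nondegenerate Morse point, so A_1.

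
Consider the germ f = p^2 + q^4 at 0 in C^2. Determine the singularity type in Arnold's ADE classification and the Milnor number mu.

The Hessian of f at 0 has rank 1. Corank 1: A-series; mu = 3 gives A_3.

Type A3, Milnor number mu = 3.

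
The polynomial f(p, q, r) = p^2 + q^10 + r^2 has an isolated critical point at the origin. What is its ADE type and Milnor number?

Type A9, Milnor number mu = 9.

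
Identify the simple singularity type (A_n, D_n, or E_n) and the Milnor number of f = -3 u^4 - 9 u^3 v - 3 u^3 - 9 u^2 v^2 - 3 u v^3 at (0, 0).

Type E_7, Milnor number mu = 7.

The Hessian of f at 0 has rank 0. Corank 2; j^3 = -3*u^3 is a perfect cube, so E-series; the 4-jet and mu = 7 give E_7.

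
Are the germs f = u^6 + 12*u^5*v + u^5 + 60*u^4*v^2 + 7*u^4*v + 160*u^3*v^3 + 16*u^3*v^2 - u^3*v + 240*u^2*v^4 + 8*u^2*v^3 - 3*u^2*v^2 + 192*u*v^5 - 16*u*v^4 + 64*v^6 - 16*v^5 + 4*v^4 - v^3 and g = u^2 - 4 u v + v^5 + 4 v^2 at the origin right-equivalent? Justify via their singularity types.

The Hessian of f at 0 has rank 0. Corank 2; j^3 = -v^3 is a perfect cube, so E-series; the 4-jet and mu = 7 give E_7. The Hessian of g at 0 has rank 1. Corank 1: A-series; mu = 4 gives A_4. f is E_7 but g is A_4, hence not right-equivalent.

No.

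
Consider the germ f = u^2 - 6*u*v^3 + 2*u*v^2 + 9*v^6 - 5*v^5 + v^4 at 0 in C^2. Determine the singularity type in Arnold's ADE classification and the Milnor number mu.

The Hessian of f at 0 has rank 1. Corank 1: A-series; mu = 4 gives A_4.

Type A_4, Milnor number mu = 4.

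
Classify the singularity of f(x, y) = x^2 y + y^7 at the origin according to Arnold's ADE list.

D8

The Hessian of f at 0 has rank 0. Corank 2; j^3 = x^2*y has shape L^2 M (L != M), so D-series; mu = 8 gives D_8.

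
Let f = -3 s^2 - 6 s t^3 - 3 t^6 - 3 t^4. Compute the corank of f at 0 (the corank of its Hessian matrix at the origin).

Hessian at 0 has rank 1.

1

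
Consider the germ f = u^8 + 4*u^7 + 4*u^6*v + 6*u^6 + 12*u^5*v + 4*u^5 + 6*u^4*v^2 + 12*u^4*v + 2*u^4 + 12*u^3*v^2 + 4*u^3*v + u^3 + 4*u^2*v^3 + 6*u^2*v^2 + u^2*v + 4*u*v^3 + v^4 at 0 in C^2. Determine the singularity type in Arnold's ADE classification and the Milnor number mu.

Type D_{5}, Milnor number mu = 5.

The Hessian of f at 0 has rank 0. Corank 2; j^3 = u^2*(u + v) has shape L^2 M (L != M), so D-series; mu = 5 gives D_5.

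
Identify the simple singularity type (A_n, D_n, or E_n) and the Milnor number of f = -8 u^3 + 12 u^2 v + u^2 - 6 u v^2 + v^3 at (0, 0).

The Hessian of f at 0 is [[2, 0], [0, 0]] with rank 1, so corank 1. A Groebner basis of the Jacobian ideal J(f) in C{u,v} is {v^2, u}; counting standard monomials gives mu = 2. Corank 1: A-series; mu = 2 gives A_2.

Type A_2, Milnor number mu = 2.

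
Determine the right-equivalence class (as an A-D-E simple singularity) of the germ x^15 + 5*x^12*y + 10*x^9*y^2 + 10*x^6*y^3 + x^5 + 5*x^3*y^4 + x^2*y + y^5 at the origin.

D_{6}

The Hessian of f at 0 is [[0, 0], [0, 0]] with rank 0, so corank 2. A Groebner basis of the Jacobian ideal J(f) in C{x,y} is {x^2/5 + y^4, x^3, x*y}; counting standard monomials gives mu = 6. Corank 2; j^3 = x^2*y has shape L^2 M (L != M), so D-series; mu = 6 gives D_6.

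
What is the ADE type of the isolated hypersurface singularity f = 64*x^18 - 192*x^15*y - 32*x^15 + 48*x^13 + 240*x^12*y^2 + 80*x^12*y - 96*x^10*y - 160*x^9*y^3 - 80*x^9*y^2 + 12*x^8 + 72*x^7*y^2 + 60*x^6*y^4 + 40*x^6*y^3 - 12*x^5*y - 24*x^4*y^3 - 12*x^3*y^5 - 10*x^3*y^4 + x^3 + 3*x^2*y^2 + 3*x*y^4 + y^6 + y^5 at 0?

E_8

The Hessian of f at 0 has rank 0. Corank 2; j^3 = x^3 is a perfect cube, so E-series; the 5-jet and mu = 8 give E_8.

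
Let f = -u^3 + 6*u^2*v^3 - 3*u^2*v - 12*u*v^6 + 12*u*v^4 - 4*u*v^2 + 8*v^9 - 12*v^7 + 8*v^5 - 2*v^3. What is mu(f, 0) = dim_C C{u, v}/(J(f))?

4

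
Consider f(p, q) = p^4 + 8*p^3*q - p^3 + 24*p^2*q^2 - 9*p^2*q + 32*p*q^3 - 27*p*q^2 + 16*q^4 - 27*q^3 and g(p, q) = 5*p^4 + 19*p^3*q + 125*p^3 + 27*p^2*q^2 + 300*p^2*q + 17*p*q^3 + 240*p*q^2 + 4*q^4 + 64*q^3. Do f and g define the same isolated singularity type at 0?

No.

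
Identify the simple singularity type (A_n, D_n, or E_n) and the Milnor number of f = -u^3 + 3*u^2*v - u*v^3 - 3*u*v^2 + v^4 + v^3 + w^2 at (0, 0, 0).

Type E_7, Milnor number mu = 7.

The Hessian of f at 0 has rank 1. Corank 2; j^3 = -(u - v)^3 is a perfect cube, so E-series; the 4-jet and mu = 7 give E_7.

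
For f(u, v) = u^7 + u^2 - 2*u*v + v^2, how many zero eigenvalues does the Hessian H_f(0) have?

The Hessian at 0 is [[2, -2], [-2, 2]] of rank 1; hence corank 1.

1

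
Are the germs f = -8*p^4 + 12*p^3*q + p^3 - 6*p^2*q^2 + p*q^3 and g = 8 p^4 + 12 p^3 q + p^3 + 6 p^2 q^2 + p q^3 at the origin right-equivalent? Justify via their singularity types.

Yes.

The Hessian of f at 0 has rank 0. Corank 2; j^3 = p^3 is a perfect cube, so E-series; the 4-jet and mu = 7 give E_7. The Hessian of g at 0 has rank 0. Corank 2; j^3 = p^3 is a perfect cube, so E-series; the 4-jet and mu = 7 give E_7. Both have type E_7, hence right-equivalent.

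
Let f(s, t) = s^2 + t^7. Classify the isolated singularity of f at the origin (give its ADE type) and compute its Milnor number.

Type A_{6}, Milnor number mu = 6.

The Hessian of f at 0 has rank 1. Corank 1: A-series; mu = 6 gives A_6.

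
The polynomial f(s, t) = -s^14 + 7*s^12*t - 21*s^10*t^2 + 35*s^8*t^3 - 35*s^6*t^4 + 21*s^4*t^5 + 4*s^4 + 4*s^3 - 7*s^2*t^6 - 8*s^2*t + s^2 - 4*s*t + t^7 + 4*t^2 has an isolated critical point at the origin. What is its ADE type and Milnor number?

The Hessian of f at 0 has rank 1. Corank 1: A-series; mu = 6 gives A_6.

Type A_{6}, Milnor number mu = 6.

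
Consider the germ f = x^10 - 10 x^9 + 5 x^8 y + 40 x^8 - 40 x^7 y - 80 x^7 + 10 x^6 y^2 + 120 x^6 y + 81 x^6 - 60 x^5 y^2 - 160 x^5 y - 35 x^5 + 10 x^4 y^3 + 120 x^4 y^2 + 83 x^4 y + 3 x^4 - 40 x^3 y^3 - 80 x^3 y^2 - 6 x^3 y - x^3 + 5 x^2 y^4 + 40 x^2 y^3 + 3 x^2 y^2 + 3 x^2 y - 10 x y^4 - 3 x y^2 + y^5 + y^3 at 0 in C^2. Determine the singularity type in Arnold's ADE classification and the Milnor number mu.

Type E8, Milnor number mu = 8.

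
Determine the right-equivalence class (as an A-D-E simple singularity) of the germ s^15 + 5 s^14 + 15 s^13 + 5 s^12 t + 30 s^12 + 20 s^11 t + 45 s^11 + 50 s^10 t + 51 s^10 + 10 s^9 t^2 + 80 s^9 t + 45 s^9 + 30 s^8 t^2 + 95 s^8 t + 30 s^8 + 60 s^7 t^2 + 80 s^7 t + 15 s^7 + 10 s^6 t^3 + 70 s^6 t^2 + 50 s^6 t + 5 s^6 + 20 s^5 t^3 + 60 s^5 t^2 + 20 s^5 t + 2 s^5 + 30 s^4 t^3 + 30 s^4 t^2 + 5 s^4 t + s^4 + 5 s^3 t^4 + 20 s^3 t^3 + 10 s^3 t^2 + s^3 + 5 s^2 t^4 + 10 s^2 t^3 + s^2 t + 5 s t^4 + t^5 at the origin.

The Hessian of f at 0 has rank 0. Corank 2; j^3 = s^2*(s + t) has shape L^2 M (L != M), so D-series; mu = 6 gives D_6.

D6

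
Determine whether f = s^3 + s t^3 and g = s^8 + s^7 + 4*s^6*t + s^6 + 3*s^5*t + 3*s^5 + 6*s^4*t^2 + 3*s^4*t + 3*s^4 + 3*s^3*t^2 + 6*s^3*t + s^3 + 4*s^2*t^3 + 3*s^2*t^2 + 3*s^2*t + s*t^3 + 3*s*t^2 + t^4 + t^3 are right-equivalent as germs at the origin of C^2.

The Hessian of f at 0 is [[0, 0], [0, 0]] with rank 0, so corank 2. A Groebner basis of the Jacobian ideal J(f) in C{s,t} is {s^3, s*t^2, 3*s^2 + t^3}; counting standard monomials gives mu = 7. Corank 2; j^3 = s^3 is a perfect cube, so E-series; the 4-jet and mu = 7 give E_7. The Hessian of g at 0 is [[0, 0], [0, 0]] with rank 0, so corank 2. A Groebner basis of the Jacobian ideal J(g) in C{s,t} is {3*s^2/4 + 3*s*t/2 + t^4 + t^3/4 + 3*t^2/4, s^3 - 3*s^2/2 - 3*s*t + t^3/2 - 3*t^2/2, s^2*t + 5*s^2/4 + 5*s*t/2 - 7*t^3/12 + 5*t^2/4, -3*s^2/4 + s*t^2 - 3*s*t/2 + 3*t^3/4 - 3*t^2/4}; counting standard monomials gives mu = 7. Corank 2; j^3 = (s + t)^3 is a perfect cube, so E-series; the 4-jet and mu = 7 give E_7. Both have type E_7, hence right-equivalent.

Yes.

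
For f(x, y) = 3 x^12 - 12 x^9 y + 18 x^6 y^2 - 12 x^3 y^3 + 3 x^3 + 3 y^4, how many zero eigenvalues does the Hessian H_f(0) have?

2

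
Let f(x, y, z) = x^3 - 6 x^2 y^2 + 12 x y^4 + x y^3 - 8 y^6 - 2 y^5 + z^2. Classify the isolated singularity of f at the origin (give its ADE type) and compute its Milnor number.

Type E7, Milnor number mu = 7.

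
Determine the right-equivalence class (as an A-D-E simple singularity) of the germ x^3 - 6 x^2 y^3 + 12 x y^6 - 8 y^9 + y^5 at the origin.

E_8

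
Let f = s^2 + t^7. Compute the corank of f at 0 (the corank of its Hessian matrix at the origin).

1

Hessian at 0 has rank 1.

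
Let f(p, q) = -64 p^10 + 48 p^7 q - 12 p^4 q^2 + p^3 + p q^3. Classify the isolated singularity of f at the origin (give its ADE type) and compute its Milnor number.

Type E7, Milnor number mu = 7.

The Hessian of f at 0 has rank 0. Corank 2; j^3 = p^3 is a perfect cube, so E-series; the 4-jet and mu = 7 give E_7.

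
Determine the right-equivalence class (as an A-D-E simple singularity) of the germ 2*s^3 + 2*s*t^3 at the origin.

The Hessian of f at 0 has rank 0. Corank 2; j^3 = 2*s^3 is a perfect cube, so E-series; the 4-jet and mu = 7 give E_7.

E_{7}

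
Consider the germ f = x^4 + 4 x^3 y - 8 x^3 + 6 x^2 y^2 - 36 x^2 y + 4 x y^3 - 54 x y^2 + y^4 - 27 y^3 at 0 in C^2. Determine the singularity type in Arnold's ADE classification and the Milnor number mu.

The Hessian of f at 0 is [[0, 0], [0, 0]] with rank 0, so corank 2. A Groebner basis of the Jacobian ideal J(f) in C{x,y} is {y^4, x*y^2 + 4*y^3/3, x^2 + 3*x*y + 9*y^2/4}; counting standard monomials gives mu = 6. Corank 2; j^3 = -(2*x + 3*y)^3 is a perfect cube, so E-series; the 4-jet and mu = 6 give E_6.

Type E_{6}, Milnor number mu = 6.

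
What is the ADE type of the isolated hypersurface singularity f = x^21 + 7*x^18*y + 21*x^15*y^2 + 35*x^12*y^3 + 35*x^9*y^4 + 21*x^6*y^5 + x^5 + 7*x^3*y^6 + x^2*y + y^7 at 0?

The Hessian of f at 0 is [[0, 0], [0, 0]] with rank 0, so corank 2. A Groebner basis of the Jacobian ideal J(f) in C{x,y} is {x^2/7 + y^6, x^3, x*y}; counting standard monomials gives mu = 8. Corank 2; j^3 = x^2*y has shape L^2 M (L != M), so D-series; mu = 8 gives D_8.

D8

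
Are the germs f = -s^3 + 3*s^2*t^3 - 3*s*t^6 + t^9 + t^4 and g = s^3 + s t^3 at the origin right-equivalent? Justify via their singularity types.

The Hessian of f at 0 has rank 0. Corank 2; j^3 = -s^3 is a perfect cube, so E-series; the 4-jet and mu = 6 give E_6. The Hessian of g at 0 has rank 0. Corank 2; j^3 = s^3 is a perfect cube, so E-series; the 4-jet and mu = 7 give E_7. f is E_6 but g is E_7, hence not right-equivalent.

No.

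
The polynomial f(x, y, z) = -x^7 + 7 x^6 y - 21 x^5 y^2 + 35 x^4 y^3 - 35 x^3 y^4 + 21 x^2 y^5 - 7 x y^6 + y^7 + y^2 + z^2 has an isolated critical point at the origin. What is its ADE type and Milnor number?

Type A_6, Milnor number mu = 6.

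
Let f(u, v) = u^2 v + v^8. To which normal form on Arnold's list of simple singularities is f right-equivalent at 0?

D_9

The Hessian of f at 0 has rank 0. Corank 2; j^3 = u^2*v has shape L^2 M (L != M), so D-series; mu = 9 gives D_9.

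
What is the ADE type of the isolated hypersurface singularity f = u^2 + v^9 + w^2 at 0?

The Hessian of f at 0 has rank 2. Corank 1: A-series; mu = 8 gives A_8.

A_8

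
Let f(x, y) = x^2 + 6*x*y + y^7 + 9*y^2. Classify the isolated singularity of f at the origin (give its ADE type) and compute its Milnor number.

Type A6, Milnor number mu = 6.

The Hessian of f at 0 is [[2, 6], [6, 18]] with rank 1, so corank 1. A Groebner basis of the Jacobian ideal J(f) in C{x,y} is {y^6, x + 3*y}; counting standard monomials gives mu = 6. Corank 1: A-series; mu = 6 gives A_6.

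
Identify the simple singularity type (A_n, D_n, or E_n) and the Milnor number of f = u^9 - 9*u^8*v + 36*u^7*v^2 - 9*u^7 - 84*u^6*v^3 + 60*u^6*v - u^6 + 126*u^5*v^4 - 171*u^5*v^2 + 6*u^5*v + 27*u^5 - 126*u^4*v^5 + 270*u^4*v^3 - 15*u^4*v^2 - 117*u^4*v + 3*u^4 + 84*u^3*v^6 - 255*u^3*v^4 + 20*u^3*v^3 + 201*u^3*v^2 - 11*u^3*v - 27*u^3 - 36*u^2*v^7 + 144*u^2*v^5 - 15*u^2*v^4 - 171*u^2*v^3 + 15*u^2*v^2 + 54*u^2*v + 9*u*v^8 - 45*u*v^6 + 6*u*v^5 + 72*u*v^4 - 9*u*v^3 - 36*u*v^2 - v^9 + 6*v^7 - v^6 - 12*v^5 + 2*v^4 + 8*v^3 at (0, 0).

The Hessian of f at 0 has rank 0. Corank 2; j^3 = -(3*u - 2*v)^3 is a perfect cube, so E-series; the 4-jet and mu = 7 give E_7.

Type E_{7}, Milnor number mu = 7.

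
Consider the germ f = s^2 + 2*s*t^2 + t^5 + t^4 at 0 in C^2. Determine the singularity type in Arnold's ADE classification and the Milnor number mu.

The Hessian of f at 0 is [[2, 0], [0, 0]] with rank 1, so corank 1. A Groebner basis of the Jacobian ideal J(f) in C{s,t} is {s^2, s + t^2}; counting standard monomials gives mu = 4. Corank 1: A-series; mu = 4 gives A_4.

Type A_{4}, Milnor number mu = 4.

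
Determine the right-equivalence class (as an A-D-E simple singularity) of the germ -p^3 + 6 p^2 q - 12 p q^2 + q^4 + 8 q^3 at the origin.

E6

The Hessian of f at 0 has rank 0. Corank 2; j^3 = -(p - 2*q)^3 is a perfect cube, so E-series; the 4-jet and mu = 6 give E_6.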